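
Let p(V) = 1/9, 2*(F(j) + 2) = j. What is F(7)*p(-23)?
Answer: ⅙ ≈ 0.16667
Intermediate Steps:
F(j) = -2 + j/2
p(V) = ⅑
F(7)*p(-23) = (-2 + (½)*7)*(⅑) = (-2 + 7/2)*(⅑) = (3/2)*(⅑) = ⅙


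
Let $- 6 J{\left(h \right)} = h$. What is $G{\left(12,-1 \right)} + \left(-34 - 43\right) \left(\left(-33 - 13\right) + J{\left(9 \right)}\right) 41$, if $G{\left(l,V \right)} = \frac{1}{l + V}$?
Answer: $\frac{3299067}{22} \approx 1.4996 \cdot 10^{5}$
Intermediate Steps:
$J{\left(h \right)} = - \frac{h}{6}$
$G{\left(l,V \right)} = \frac{1}{V + l}$
$G{\left(12,-1 \right)} + \left(-34 - 43\right) \left(\left(-33 - 13\right) + J{\left(9 \right)}\right) 41 = \frac{1}{-1 + 12} + \left(-34 - 43\right) \left(\left(-33 - 13\right) - \frac{3}{2}\right) 41 = \frac{1}{11} + - 77 \left(\left(-33 - 13\right) - \frac{3}{2}\right) 41 = \frac{1}{11} + - 77 \left(-46 - \frac{3}{2}\right) 41 = \frac{1}{11} + \left(-77\right) \left(- \frac{95}{2}\right) 41 = \frac{1}{11} + \frac{7315}{2} \cdot 41 = \frac{1}{11} + \frac{299915}{2} = \frac{3299067}{22}$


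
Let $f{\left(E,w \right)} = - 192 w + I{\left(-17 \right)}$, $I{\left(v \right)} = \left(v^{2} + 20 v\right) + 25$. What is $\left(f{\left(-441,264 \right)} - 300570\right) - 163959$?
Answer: $-515243$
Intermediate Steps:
$I{\left(v \right)} = 25 + v^{2} + 20 v$
$f{\left(E,w \right)} = -26 - 192 w$ ($f{\left(E,w \right)} = - 192 w + \left(25 + \left(-17\right)^{2} + 20 \left(-17\right)\right) = - 192 w + \left(25 + 289 - 340\right) = - 192 w - 26 = -26 - 192 w$)
$\left(f{\left(-441,264 \right)} - 300570\right) - 163959 = \left(\left(-26 - 50688\right) - 300570\right) - 163959 = \left(-50714 - 300570\right) - 163959 = -351284 - 163959 = -515243$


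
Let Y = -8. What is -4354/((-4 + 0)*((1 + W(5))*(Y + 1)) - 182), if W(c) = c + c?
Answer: -311/9 ≈ -34.556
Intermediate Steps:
W(c) = 2*c
-4354/((-4 + 0)*((1 + W(5))*(Y + 1)) - 182) = -4354/((-4 + 0)*((1 + 2*5)*(-8 + 1)) - 182) = -4354/(-4*(1 + 10)*(-7) - 182) = -4354/(-44*(-7) - 182) = -4354/(-4*(-77) - 182) = -4354/(308 - 182) = -4354/126 = (1/126)*(-4354) = -311/9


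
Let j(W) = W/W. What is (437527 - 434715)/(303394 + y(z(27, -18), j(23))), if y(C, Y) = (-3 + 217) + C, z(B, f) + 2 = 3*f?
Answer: 703/75888 ≈ 0.0092636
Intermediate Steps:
j(W) = 1
z(B, f) = -2 + 3*f
y(C, Y) = 214 + C
(437527 - 434715)/(303394 + y(z(27, -18), j(23))) = (437527 - 434715)/(303394 + (214 + (-2 + 3*(-18)))) = 2812/(303394 + (214 + (-2 - 54))) = 2812/(303394 + (214 - 56)) = 2812/(303394 + 158) = 2812/303552 = 2812*(1/303552) = 703/75888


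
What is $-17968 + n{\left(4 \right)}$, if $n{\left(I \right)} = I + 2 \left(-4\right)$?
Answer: $-17972$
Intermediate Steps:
$n{\left(I \right)} = -8 + I$ ($n{\left(I \right)} = I - 8 = -8 + I$)
$-17968 + n{\left(4 \right)} = -17968 + \left(-8 + 4\right) = -17968 - 4 = -17972$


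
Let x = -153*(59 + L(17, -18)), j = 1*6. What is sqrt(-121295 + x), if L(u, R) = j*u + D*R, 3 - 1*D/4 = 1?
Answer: 2*I*sqrt(30974) ≈ 351.99*I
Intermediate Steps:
D = 8 (D = 12 - 4*1 = 12 - 4 = 8)
j = 6
L(u, R) = 6*u + 8*R
x = -2601 (x = -153*(59 + (6*17 + 8*(-18))) = -153*(59 + (102 - 144)) = -153*(59 - 42) = -153*17 = -2601)
sqrt(-121295 + x) = sqrt(-121295 - 2601) = sqrt(-123896) = 2*I*sqrt(30974)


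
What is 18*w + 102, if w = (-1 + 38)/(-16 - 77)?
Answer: 2940/31 ≈ 94.839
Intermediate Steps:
w = -37/93 (w = 37/(-93) = 37*(-1/93) = -37/93 ≈ -0.39785)
18*w + 102 = 18*(-37/93) + 102 = -222/31 + 102 = 2940/31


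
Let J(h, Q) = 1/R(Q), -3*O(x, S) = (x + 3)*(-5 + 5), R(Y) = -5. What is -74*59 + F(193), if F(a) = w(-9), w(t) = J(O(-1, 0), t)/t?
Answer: -196469/45 ≈ -4366.0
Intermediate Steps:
O(x, S) = 0 (O(x, S) = -(x + 3)*(-5 + 5)/3 = -(3 + x)*0/3 = -⅓*0 = 0)
J(h, Q) = -⅕ (J(h, Q) = 1/(-5) = -⅕)
w(t) = -1/(5*t)
F(a) = 1/45 (F(a) = -⅕/(-9) = -⅕*(-⅑) = 1/45)
-74*59 + F(193) = -74*59 + 1/45 = -4366 + 1/45 = -196469/45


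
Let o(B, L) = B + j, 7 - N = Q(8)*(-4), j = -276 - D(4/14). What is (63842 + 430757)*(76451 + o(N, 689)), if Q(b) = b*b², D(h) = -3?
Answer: 38693963567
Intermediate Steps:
Q(b) = b³
j = -273 (j = -276 - 1*(-3) = -276 + 3 = -273)
N = 2055 (N = 7 - 8³*(-4) = 7 - 512*(-4) = 7 - 1*(-2048) = 7 + 2048 = 2055)
o(B, L) = -273 + B (o(B, L) = B - 273 = -273 + B)
(63842 + 430757)*(76451 + o(N, 689)) = (63842 + 430757)*(76451 + (-273 + 2055)) = 494599*(76451 + 1782) = 494599*78233 = 38693963567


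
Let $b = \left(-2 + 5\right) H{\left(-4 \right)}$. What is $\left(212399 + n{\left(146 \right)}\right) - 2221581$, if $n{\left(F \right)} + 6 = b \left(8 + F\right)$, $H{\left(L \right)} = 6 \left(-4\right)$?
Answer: $-2020276$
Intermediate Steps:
$H{\left(L \right)} = -24$
$b = -72$ ($b = \left(-2 + 5\right) \left(-24\right) = 3 \left(-24\right) = -72$)
$n{\left(F \right)} = -582 - 72 F$ ($n{\left(F \right)} = -6 - 72 \left(8 + F\right) = -6 - \left(576 + 72 F\right) = -582 - 72 F$)
$\left(212399 + n{\left(146 \right)}\right) - 2221581 = \left(212399 - 11094\right) - 2221581 = 201305 - 2221581 = -2020276$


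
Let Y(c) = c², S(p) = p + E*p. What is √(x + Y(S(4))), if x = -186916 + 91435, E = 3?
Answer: 5*I*√3809 ≈ 308.59*I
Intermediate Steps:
S(p) = 4*p (S(p) = p + 3*p = 4*p)
x = -95481
√(x + Y(S(4))) = √(-95481 + (4*4)²) = √(-95481 + 16²) = √(-95481 + 256) = √(-95225) = 5*I*√3809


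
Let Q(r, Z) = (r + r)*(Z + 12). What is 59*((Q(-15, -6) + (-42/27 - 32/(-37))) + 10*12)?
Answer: -1192390/333 ≈ -3580.8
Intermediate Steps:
Q(r, Z) = 2*r*(12 + Z) (Q(r, Z) = (2*r)*(12 + Z) = 2*r*(12 + Z))
59*((Q(-15, -6) + (-42/27 - 32/(-37))) + 10*12) = 59*((2*(-15)*(12 - 6) + (-42/27 - 32/(-37))) + 10*12) = 59*((2*(-15)*6 + (-42*1/27 - 32*(-1/37))) + 120) = 59*((-180 + (-14/9 + 32/37)) + 120) = 59*((-180 - 230/333) + 120) = 59*(-60170/333 + 120) = 59*(-20210/333) = -1192390/333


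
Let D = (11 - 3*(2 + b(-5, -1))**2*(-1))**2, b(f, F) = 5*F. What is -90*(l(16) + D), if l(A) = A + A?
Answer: -132840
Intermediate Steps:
D = 1444 (D = (11 - 3*(2 + 5*(-1))**2*(-1))**2 = (11 - 3*(2 - 5)**2*(-1))**2 = (11 - 3*(-3)**2*(-1))**2 = (11 - 3*9*(-1))**2 = (11 - 27*(-1))**2 = (11 + 27)**2 = 38**2 = 1444)
l(A) = 2*A
-90*(l(16) + D) = -90*(2*16 + 1444) = -90*(32 + 1444) = -90*1476 = -132840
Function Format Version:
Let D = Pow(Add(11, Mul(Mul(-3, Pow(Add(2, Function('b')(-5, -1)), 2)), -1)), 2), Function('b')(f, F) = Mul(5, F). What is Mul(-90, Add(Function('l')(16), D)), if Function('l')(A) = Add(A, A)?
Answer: -132840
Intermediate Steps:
D = 1444 (D = Pow(Add(11, Mul(Mul(-3, Pow(Add(2, Mul(5, -1)), 2)), -1)), 2) = Pow(Add(11, Mul(Mul(-3, Pow(Add(2, -5), 2)), -1)), 2) = Pow(Add(11, Mul(Mul(-3, Pow(-3, 2)), -1)), 2) = Pow(Add(11, Mul(Mul(-3, 9), -1)), 2) = Pow(Add(11, Mul(-27, -1)), 2) = Pow(Add(11, 27), 2) = Pow(38, 2) = 1444)
Function('l')(A) = Mul(2, A)
Mul(-90, Add(Function('l')(16), D)) = Mul(-90, Add(Mul(2, 16), 1444)) = Mul(-90, Add(32, 1444)) = Mul(-90, 1476) = -132840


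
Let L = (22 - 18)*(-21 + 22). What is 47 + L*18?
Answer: 119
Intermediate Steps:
L = 4 (L = 4*1 = 4)
47 + L*18 = 47 + 4*18 = 47 + 72 = 119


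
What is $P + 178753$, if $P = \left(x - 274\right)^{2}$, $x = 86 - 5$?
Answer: $216002$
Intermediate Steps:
$x = 81$ ($x = 86 - 5 = 81$)
$P = 37249$ ($P = \left(81 - 274\right)^{2} = \left(-193\right)^{2} = 37249$)
$P + 178753 = 37249 + 178753 = 216002$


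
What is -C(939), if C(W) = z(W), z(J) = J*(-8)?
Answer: 7512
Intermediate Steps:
z(J) = -8*J
C(W) = -8*W
-C(939) = -(-8)*939 = -1*(-7512) = 7512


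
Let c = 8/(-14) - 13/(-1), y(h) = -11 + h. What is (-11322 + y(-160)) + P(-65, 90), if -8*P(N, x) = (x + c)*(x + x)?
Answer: -193167/14 ≈ -13798.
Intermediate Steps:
c = 87/7 (c = 8*(-1/14) - 13*(-1) = -4/7 + 13 = 87/7 ≈ 12.429)
P(N, x) = -x*(87/7 + x)/4 (P(N, x) = -(x + 87/7)*(x + x)/8 = -(87/7 + x)*2*x/8 = -x*(87/7 + x)/4)
(-11322 + y(-160)) + P(-65, 90) = (-11322 + (-11 - 160)) - 1/28*90*(87 + 7*90) = (-11322 - 171) - 1/28*90*(87 + 630) = -11493 - 1/28*90*717 = -11493 - 32265/14 = -193167/14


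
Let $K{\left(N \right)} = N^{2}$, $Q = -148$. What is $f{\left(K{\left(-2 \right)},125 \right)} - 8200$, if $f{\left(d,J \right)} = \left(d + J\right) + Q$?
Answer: $-8219$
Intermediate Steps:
$f{\left(d,J \right)} = -148 + J + d$ ($f{\left(d,J \right)} = \left(d + J\right) - 148 = \left(J + d\right) - 148 = -148 + J + d$)
$f{\left(K{\left(-2 \right)},125 \right)} - 8200 = \left(-148 + 125 + \left(-2\right)^{2}\right) - 8200 = \left(-148 + 125 + 4\right) - 8200 = -19 - 8200 = -8219$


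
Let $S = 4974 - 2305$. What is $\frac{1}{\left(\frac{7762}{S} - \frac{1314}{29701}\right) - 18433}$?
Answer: $- \frac{79271969}{1460993172481} \approx -5.4259 \cdot 10^{-5}$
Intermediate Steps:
$S = 2669$ ($S = 4974 - 2305 = 2669$)
$\frac{1}{\left(\frac{7762}{S} - \frac{1314}{29701}\right) - 18433} = \frac{1}{\left(\frac{7762}{2669} - \frac{1314}{29701}\right) - 18433} = \frac{1}{\frac{227032096}{79271969} - 18433} = \frac{1}{- \frac{1460993172481}{79271969}} = - \frac{79271969}{1460993172481}$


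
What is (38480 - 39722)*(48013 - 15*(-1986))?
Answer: -96631326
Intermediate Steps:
(38480 - 39722)*(48013 - 15*(-1986)) = -1242*(48013 + 29790) = -1242*77803 = -96631326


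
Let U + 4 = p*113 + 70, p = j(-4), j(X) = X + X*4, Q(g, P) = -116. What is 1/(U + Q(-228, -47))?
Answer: -1/2310 ≈ -0.00043290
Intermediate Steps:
j(X) = 5*X (j(X) = X + 4*X = 5*X)
p = -20 (p = 5*(-4) = -20)
U = -2194 (U = -4 + (-20*113 + 70) = -4 + (-2260 + 70) = -4 - 2190 = -2194)
1/(U + Q(-228, -47)) = 1/(-2194 - 116) = 1/(-2310) = -1/2310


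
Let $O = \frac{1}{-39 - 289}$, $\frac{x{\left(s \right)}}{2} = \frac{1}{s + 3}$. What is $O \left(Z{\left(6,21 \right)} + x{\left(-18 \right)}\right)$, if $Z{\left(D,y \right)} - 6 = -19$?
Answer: $\frac{197}{4920} \approx 0.040041$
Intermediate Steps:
$Z{\left(D,y \right)} = -13$ ($Z{\left(D,y \right)} = 6 - 19 = -13$)
$x{\left(s \right)} = \frac{2}{3 + s}$ ($x{\left(s \right)} = \frac{2}{s + 3} = \frac{2}{3 + s}$)
$O = - \frac{1}{328}$ ($O = \frac{1}{-328} = - \frac{1}{328} \approx -0.0030488$)
$O \left(Z{\left(6,21 \right)} + x{\left(-18 \right)}\right) = - \frac{-13 + \frac{2}{3 - 18}}{328} = - \frac{-13 + \frac{2}{-15}}{328} = - \frac{-13 + 2 \left(- \frac{1}{15}\right)}{328} = - \frac{-13 - \frac{2}{15}}{328} = \left(- \frac{1}{328}\right) \left(- \frac{197}{15}\right) = \frac{197}{4920}$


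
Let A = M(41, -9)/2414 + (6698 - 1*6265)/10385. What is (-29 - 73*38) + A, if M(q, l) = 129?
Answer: -70267115243/25069390 ≈ -2802.9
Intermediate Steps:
A = 2384927/25069390 (A = 129/2414 + (6698 - 1*6265)/10385 = 129*(1/2414) + (6698 - 6265)*(1/10385) = 129/2414 + 433*(1/10385) = 129/2414 + 433/10385 = 2384927/25069390 ≈ 0.095133)
(-29 - 73*38) + A = (-29 - 73*38) + 2384927/25069390 = (-29 - 2774) + 2384927/25069390 = -2803 + 2384927/25069390 = -70267115243/25069390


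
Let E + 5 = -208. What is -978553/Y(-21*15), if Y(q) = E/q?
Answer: -102748065/71 ≈ -1.4472e+6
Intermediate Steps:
E = -213 (E = -5 - 208 = -213)
Y(q) = -213/q
-978553/Y(-21*15) = -978553/((-213/((-21*15)))) = -978553/((-213/(-315))) = -978553/((-213*(-1/315))) = -978553/71/105 = -978553*105/71 = -102748065/71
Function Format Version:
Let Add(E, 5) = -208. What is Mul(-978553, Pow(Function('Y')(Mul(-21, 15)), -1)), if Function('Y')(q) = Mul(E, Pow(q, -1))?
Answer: Rational(-102748065, 71) ≈ -1.4472e+6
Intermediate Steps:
E = -213 (E = Add(-5, -208) = -213)
Function('Y')(q) = Mul(-213, Pow(q, -1))
Mul(-978553, Pow(Function('Y')(Mul(-21, 15)), -1)) = Mul(-978553, Pow(Mul(-213, Pow(Mul(-21, 15), -1)), -1)) = Mul(-978553, Pow(Mul(-213, Pow(-315, -1)), -1)) = Mul(-978553, Pow(Mul(-213, Rational(-1, 315)), -1)) = Mul(-978553, Pow(Rational(71, 105), -1)) = Mul(-978553, Rational(105, 71)) = Rational(-102748065, 71)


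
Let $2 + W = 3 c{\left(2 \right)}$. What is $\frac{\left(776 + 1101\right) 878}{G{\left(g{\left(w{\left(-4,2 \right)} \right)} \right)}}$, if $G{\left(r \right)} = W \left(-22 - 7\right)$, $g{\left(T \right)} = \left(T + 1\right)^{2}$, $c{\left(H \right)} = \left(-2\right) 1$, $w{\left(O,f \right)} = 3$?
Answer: $\frac{824003}{116} \approx 7103.5$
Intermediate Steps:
$c{\left(H \right)} = -2$
$W = -8$ ($W = -2 + 3 \left(-2\right) = -2 - 6 = -8$)
$g{\left(T \right)} = \left(1 + T\right)^{2}$
$G{\left(r \right)} = 232$ ($G{\left(r \right)} = - 8 \left(-22 - 7\right) = \left(-8\right) \left(-29\right) = 232$)
$\frac{\left(776 + 1101\right) 878}{G{\left(g{\left(w{\left(-4,2 \right)} \right)} \right)}} = \frac{\left(776 + 1101\right) 878}{232} = 1877 \cdot 878 \cdot \frac{1}{232} = 1648006 \cdot \frac{1}{232} = \frac{824003}{116}$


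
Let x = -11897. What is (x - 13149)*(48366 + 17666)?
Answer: -1653837472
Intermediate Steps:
(x - 13149)*(48366 + 17666) = (-11897 - 13149)*(48366 + 17666) = -25046*66032 = -1653837472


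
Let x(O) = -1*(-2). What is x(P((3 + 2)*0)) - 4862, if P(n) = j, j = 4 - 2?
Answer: -4860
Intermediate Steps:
j = 2
P(n) = 2
x(O) = 2
x(P((3 + 2)*0)) - 4862 = 2 - 4862 = -4860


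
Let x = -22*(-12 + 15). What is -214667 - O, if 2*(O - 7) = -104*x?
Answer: -218106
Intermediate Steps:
x = -66 (x = -22*3 = -66)
O = 3439 (O = 7 + (-104*(-66))/2 = 7 + (1/2)*6864 = 7 + 3432 = 3439)
-214667 - O = -214667 - 1*3439 = -214667 - 3439 = -218106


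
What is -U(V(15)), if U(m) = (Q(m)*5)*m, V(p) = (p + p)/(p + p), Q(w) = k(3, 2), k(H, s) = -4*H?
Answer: 60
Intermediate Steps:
Q(w) = -12 (Q(w) = -4*3 = -12)
V(p) = 1 (V(p) = (2*p)/((2*p)) = (2*p)*(1/(2*p)) = 1)
U(m) = -60*m (U(m) = (-12*5)*m = -60*m)
-U(V(15)) = -(-60) = -1*(-60) = 60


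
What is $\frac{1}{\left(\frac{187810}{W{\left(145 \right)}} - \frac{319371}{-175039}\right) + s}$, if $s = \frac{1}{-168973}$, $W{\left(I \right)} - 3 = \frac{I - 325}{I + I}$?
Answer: $\frac{2040803681343}{161093822743351166} \approx 1.2668 \cdot 10^{-5}$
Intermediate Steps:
$W{\left(I \right)} = 3 + \frac{-325 + I}{2 I}$ ($W{\left(I \right)} = 3 + \frac{I - 325}{I + I} = 3 + \frac{-325 + I}{2 I}$)
$s = - \frac{1}{168973} \approx -5.9181 \cdot 10^{-6}$
$\frac{1}{\left(\frac{187810}{W{\left(145 \right)}} - \frac{319371}{-175039}\right) + s} = \frac{1}{\left(\frac{187810}{\frac{1}{2} \cdot \frac{1}{145} \left(-325 + 7 \cdot 145\right)} - \frac{319371}{-175039}\right) - \frac{1}{168973}} = \frac{1}{\left(\frac{187810}{\frac{1}{2} \cdot \frac{1}{145} \left(-325 + 1015\right)} - - \frac{319371}{175039}\right) - \frac{1}{168973}} = \frac{1}{\left(\frac{187810}{\frac{1}{2} \cdot \frac{1}{145} \cdot 690} + \frac{319371}{175039}\right) - \frac{1}{168973}} = \frac{1}{\left(\frac{187810}{\frac{69}{29}} + \frac{319371}{175039}\right) - \frac{1}{168973}} = \frac{1}{\left(187810 \cdot \frac{29}{69} + \frac{319371}{175039}\right) - \frac{1}{168973}} = \frac{1}{\left(\frac{5446490}{69} + \frac{319371}{175039}\right) - \frac{1}{168973}} = \frac{1}{\frac{953370199709}{12077691} - \frac{1}{168973}} = \frac{1}{\frac{161093822743351166}{2040803681343}} = \frac{2040803681343}{161093822743351166}$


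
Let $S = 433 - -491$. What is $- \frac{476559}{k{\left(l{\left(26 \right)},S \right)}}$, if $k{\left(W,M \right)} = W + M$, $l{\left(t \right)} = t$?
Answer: $- \frac{476559}{950} \approx -501.64$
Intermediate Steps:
$S = 924$ ($S = 433 + 491 = 924$)
$k{\left(W,M \right)} = M + W$
$- \frac{476559}{k{\left(l{\left(26 \right)},S \right)}} = - \frac{476559}{924 + 26} = - \frac{476559}{950}$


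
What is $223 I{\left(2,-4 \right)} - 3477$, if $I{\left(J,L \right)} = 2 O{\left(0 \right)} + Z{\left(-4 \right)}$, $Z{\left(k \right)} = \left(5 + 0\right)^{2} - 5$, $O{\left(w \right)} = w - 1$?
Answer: $537$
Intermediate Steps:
$O{\left(w \right)} = -1 + w$
$Z{\left(k \right)} = 20$ ($Z{\left(k \right)} = 5^{2} - 5 = 25 - 5 = 20$)
$I{\left(J,L \right)} = 18$ ($I{\left(J,L \right)} = 2 \left(-1 + 0\right) + 20 = 2 \left(-1\right) + 20 = -2 + 20 = 18$)
$223 I{\left(2,-4 \right)} - 3477 = 223 \cdot 18 - 3477 = 4014 - 3477 = 537$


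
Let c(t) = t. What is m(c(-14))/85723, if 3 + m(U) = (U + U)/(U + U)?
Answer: -2/85723 ≈ -2.3331e-5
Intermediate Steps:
m(U) = -2 (m(U) = -3 + (U + U)/(U + U) = -3 + (2*U)/((2*U)) = -3 + (2*U)*(1/(2*U)) = -3 + 1 = -2)
m(c(-14))/85723 = -2/85723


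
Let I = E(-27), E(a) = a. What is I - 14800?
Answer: -14827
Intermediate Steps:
I = -27
I - 14800 = -27 - 14800 = -14827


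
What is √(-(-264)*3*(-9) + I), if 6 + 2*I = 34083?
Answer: √39642/2 ≈ 99.552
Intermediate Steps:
I = 34077/2 (I = -3 + (½)*34083 = -3 + 34083/2 = 34077/2 ≈ 17039.)
√(-(-264)*3*(-9) + I) = √(-(-264)*3*(-9) + 34077/2) = √(-33*(-24)*(-9) + 34077/2) = √(792*(-9) + 34077/2) = √(-7128 + 34077/2) = √(19821/2) = √39642/2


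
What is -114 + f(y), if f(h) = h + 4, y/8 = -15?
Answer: -230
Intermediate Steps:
y = -120 (y = 8*(-15) = -120)
f(h) = 4 + h
-114 + f(y) = -114 + (4 - 120) = -114 - 116 = -230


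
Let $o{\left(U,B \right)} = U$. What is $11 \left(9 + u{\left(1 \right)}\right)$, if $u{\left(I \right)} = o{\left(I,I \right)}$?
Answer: $110$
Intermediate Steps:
$u{\left(I \right)} = I$
$11 \left(9 + u{\left(1 \right)}\right) = 11 \left(9 + 1\right) = 11 \cdot 10 = 110$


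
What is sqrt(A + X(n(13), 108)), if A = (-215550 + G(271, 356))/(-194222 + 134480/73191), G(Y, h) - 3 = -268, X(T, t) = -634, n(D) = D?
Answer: I*sqrt(127888474647490903087126)/14215167922 ≈ 25.157*I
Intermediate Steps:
G(Y, h) = -265 (G(Y, h) = 3 - 268 = -265)
A = 15795715665/14215167922 (A = (-215550 - 265)/(-194222 + 134480/73191) = -215815/(-194222 + 134480*(1/73191)) = -215815/(-194222 + 134480/73191) = -215815/(-14215167922/73191) = -215815*(-73191/14215167922) = 15795715665/14215167922 ≈ 1.1112)
sqrt(A + X(n(13), 108)) = sqrt(15795715665/14215167922 - 634) = sqrt(-8996620746883/14215167922) = I*sqrt(127888474647490903087126)/14215167922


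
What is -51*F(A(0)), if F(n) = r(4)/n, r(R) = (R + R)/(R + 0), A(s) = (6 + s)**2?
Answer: -17/6 ≈ -2.8333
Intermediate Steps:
r(R) = 2 (r(R) = (2*R)/R = 2)
F(n) = 2/n
-51*F(A(0)) = -102/((6 + 0)**2) = -102/(6**2) = -102/36 = -51*1/18 = -17/6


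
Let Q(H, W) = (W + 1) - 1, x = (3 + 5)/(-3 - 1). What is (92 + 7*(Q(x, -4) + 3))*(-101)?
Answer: -8585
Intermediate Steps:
x = -2 (x = 8/(-4) = 8*(-¼) = -2)
Q(H, W) = W (Q(H, W) = (1 + W) - 1 = W)
(92 + 7*(Q(x, -4) + 3))*(-101) = (92 + 7*(-4 + 3))*(-101) = (92 + 7*(-1))*(-101) = (92 - 7)*(-101) = 85*(-101) = -8585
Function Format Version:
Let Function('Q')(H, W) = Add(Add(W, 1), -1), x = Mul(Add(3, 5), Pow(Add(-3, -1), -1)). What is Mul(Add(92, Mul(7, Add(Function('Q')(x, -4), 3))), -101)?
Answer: -8585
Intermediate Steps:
x = -2 (x = Mul(8, Pow(-4, -1)) = Mul(8, Rational(-1, 4)) = -2)
Function('Q')(H, W) = W (Function('Q')(H, W) = Add(Add(1, W), -1) = W)
Mul(Add(92, Mul(7, Add(Function('Q')(x, -4), 3))), -101) = Mul(Add(92, Mul(7, Add(-4, 3))), -101) = Mul(Add(92, Mul(7, -1)), -101) = Mul(Add(92, -7), -101) = Mul(85, -101) = -8585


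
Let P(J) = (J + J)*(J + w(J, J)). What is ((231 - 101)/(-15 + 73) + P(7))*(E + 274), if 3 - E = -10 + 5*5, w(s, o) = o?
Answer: 1506238/29 ≈ 51939.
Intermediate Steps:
E = -12 (E = 3 - (-10 + 5*5) = 3 - (-10 + 25) = 3 - 1*15 = 3 - 15 = -12)
P(J) = 4*J**2 (P(J) = (J + J)*(J + J) = (2*J)*(2*J) = 4*J**2)
((231 - 101)/(-15 + 73) + P(7))*(E + 274) = ((231 - 101)/(-15 + 73) + 4*7**2)*(-12 + 274) = (130/58 + 4*49)*262 = (130*(1/58) + 196)*262 = (65/29 + 196)*262 = (5749/29)*262 = 1506238/29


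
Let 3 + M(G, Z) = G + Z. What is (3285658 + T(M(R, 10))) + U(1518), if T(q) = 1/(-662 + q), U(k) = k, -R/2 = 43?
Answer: 2435797415/741 ≈ 3.2872e+6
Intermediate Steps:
R = -86 (R = -2*43 = -86)
M(G, Z) = -3 + G + Z (M(G, Z) = -3 + (G + Z) = -3 + G + Z)
(3285658 + T(M(R, 10))) + U(1518) = (3285658 + 1/(-662 + (-3 - 86 + 10))) + 1518 = (3285658 + 1/(-662 - 79)) + 1518 = (3285658 + 1/(-741)) + 1518 = (3285658 - 1/741) + 1518 = 2434672577/741 + 1518 = 2435797415/741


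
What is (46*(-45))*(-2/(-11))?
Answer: -4140/11 ≈ -376.36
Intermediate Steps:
(46*(-45))*(-2/(-11)) = -(-4140)*(-1)/11 = -2070*2/11 = -4140/11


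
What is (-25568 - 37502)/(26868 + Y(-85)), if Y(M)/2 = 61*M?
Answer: -31535/8249 ≈ -3.8229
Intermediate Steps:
Y(M) = 122*M (Y(M) = 2*(61*M) = 122*M)
(-25568 - 37502)/(26868 + Y(-85)) = (-25568 - 37502)/(26868 + 122*(-85)) = -63070/(26868 - 10370) = -63070/16498 = -63070*1/16498 = -31535/8249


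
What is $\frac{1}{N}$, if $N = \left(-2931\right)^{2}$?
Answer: $\frac{1}{8590761} \approx 1.164 \cdot 10^{-7}$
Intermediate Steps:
$N = 8590761$
$\frac{1}{N} = \frac{1}{8590761}$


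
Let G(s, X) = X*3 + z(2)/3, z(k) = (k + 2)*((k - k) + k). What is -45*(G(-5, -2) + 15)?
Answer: -525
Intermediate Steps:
z(k) = k*(2 + k) (z(k) = (2 + k)*(0 + k) = (2 + k)*k = k*(2 + k))
G(s, X) = 8/3 + 3*X (G(s, X) = X*3 + (2*(2 + 2))/3 = 3*X + (2*4)*(⅓) = 3*X + 8*(⅓) = 3*X + 8/3 = 8/3 + 3*X)
-45*(G(-5, -2) + 15) = -45*((8/3 + 3*(-2)) + 15) = -45*((8/3 - 6) + 15) = -45*(-10/3 + 15) = -45*35/3 = -5*105 = -525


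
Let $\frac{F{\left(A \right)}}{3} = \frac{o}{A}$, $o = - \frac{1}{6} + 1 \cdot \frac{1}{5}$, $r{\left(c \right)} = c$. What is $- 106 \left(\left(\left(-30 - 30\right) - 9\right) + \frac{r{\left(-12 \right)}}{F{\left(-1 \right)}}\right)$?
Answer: $-5406$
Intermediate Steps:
$o = \frac{1}{30}$ ($o = \left(-1\right) \frac{1}{6} + 1 \cdot \frac{1}{5} = - \frac{1}{6} + \frac{1}{5} = \frac{1}{30} \approx 0.033333$)
$F{\left(A \right)} = \frac{1}{10 A}$ ($F{\left(A \right)} = 3 \frac{1}{30 A} = \frac{1}{10 A}$)
$- 106 \left(\left(\left(-30 - 30\right) - 9\right) + \frac{r{\left(-12 \right)}}{F{\left(-1 \right)}}\right) = - 106 \left(\left(\left(-30 - 30\right) - 9\right) - \frac{12}{\frac{1}{10} \frac{1}{-1}}\right) = - 106 \left(\left(-60 - 9\right) - \frac{12}{\frac{1}{10} \left(-1\right)}\right) = - 106 \left(-69 - \frac{12}{- \frac{1}{10}}\right) = - 106 \left(-69 - -120\right) = - 106 \left(-69 + 120\right) = \left(-106\right) 51 = -5406$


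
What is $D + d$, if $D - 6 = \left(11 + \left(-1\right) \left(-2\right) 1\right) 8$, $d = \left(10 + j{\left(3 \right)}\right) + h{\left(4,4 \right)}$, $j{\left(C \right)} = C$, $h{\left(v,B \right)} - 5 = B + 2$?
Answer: $134$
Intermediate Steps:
$h{\left(v,B \right)} = 7 + B$ ($h{\left(v,B \right)} = 5 + \left(B + 2\right) = 5 + \left(2 + B\right) = 7 + B$)
$d = 24$ ($d = \left(10 + 3\right) + \left(7 + 4\right) = 13 + 11 = 24$)
$D = 110$ ($D = 6 + \left(11 + \left(-1\right) \left(-2\right) 1\right) 8 = 6 + \left(11 + 2 \cdot 1\right) 8 = 6 + \left(11 + 2\right) 8 = 6 + 13 \cdot 8 = 6 + 104 = 110$)
$D + d = 110 + 24 = 134$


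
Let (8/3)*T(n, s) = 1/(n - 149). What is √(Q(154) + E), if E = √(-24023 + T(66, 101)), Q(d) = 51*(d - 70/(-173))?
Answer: √(6494397418656 + 12420535*I*√105916466)/28718 ≈ 88.743 + 0.87327*I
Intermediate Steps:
Q(d) = 3570/173 + 51*d (Q(d) = 51*(d - 70*(-1/173)) = 51*(d + 70/173) = 51*(70/173 + d) = 3570/173 + 51*d)
T(n, s) = 3/(8*(-149 + n)) (T(n, s) = 3/(8*(n - 149)) = 3/(8*(-149 + n)))
E = 5*I*√105916466/332 (E = √(-24023 + 3/(8*(-149 + 66))) = √(-24023 + (3/8)/(-83)) = √(-24023 + (3/8)*(-1/83)) = √(-24023 - 3/664) = √(-15951275/664) = 5*I*√105916466/332 ≈ 154.99*I)
√(Q(154) + E) = √((3570/173 + 51*154) + 5*I*√105916466/332) = √((3570/173 + 7854) + 5*I*√105916466/332) = √(1362312/173 + 5*I*√105916466/332)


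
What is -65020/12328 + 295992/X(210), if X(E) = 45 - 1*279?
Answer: -50891723/40066 ≈ -1270.2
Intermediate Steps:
X(E) = -234 (X(E) = 45 - 279 = -234)
-65020/12328 + 295992/X(210) = -65020/12328 + 295992/(-234) = -65020*1/12328 + 295992*(-1/234) = -16255/3082 - 16444/13 = -50891723/40066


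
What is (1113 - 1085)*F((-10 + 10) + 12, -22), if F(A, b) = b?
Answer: -616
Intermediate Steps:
(1113 - 1085)*F((-10 + 10) + 12, -22) = (1113 - 1085)*(-22) = 28*(-22) = -616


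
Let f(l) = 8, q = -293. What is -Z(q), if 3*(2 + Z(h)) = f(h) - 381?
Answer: 379/3 ≈ 126.33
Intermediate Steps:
Z(h) = -379/3 (Z(h) = -2 + (8 - 381)/3 = -2 + (1/3)*(-373) = -2 - 373/3 = -379/3)
-Z(q) = -1*(-379/3) = 379/3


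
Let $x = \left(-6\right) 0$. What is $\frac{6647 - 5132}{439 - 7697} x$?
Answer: $0$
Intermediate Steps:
$x = 0$
$\frac{6647 - 5132}{439 - 7697} x = \frac{6647 - 5132}{439 - 7697} \cdot 0 = \frac{1515}{-7258} \cdot 0 = 1515 \left(- \frac{1}{7258}\right) 0 = \left(- \frac{1515}{7258}\right) 0 = 0$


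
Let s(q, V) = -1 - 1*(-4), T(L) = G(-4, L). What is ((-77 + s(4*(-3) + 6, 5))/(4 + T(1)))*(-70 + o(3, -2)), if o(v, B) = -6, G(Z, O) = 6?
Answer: 2812/5 ≈ 562.40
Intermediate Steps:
T(L) = 6
s(q, V) = 3 (s(q, V) = -1 + 4 = 3)
((-77 + s(4*(-3) + 6, 5))/(4 + T(1)))*(-70 + o(3, -2)) = ((-77 + 3)/(4 + 6))*(-70 - 6) = -74/10*(-76) = -74*⅒*(-76) = -37/5*(-76) = 2812/5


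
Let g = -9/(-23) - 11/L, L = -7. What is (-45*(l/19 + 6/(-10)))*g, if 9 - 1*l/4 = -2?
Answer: -463572/3059 ≈ -151.54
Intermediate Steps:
l = 44 (l = 36 - 4*(-2) = 36 + 8 = 44)
g = 316/161 (g = -9/(-23) - 11/(-7) = -9*(-1/23) - 11*(-1/7) = 9/23 + 11/7 = 316/161 ≈ 1.9627)
(-45*(l/19 + 6/(-10)))*g = -45*(44/19 + 6/(-10))*(316/161) = -45*(44*(1/19) + 6*(-1/10))*(316/161) = -45*(44/19 - 3/5)*(316/161) = -45*163/95*(316/161) = -1467/19*316/161 = -463572/3059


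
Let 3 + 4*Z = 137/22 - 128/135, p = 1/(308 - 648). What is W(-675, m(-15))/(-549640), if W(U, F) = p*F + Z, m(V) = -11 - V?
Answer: -8669/8538868800 ≈ -1.0152e-6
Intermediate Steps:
p = -1/340 (p = 1/(-340) = -1/340 ≈ -0.0029412)
Z = 6769/11880 (Z = -3/4 + (137/22 - 128/135)/4 = -3/4 + (1/4)*(15679/2970) = -3/4 + 15679/11880 = 6769/11880 ≈ 0.56978)
W(U, F) = 6769/11880 - F/340 (W(U, F) = -F/340 + 6769/11880 = 6769/11880 - F/340)
W(-675, m(-15))/(-549640) = (6769/11880 - (-11 - 1*(-15))/340)/(-549640) = (6769/11880 - (-11 + 15)/340)*(-1/549640) = (6769/11880 - 1/340*4)*(-1/549640) = (6769/11880 - 1/85)*(-1/549640) = (112697/201960)*(-1/549640) = -8669/8538868800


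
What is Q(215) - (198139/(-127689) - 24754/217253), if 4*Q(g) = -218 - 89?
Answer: -8331602800627/110963273268 ≈ -75.084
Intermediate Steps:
Q(g) = -307/4 (Q(g) = (-218 - 89)/4 = (¼)*(-307) = -307/4)
Q(215) - (198139/(-127689) - 24754/217253) = -307/4 - (198139/(-127689) - 24754/217253) = -307/4 - (198139*(-1/127689) - 24754*1/217253) = -307/4 - (-198139/127689 - 24754/217253) = -307/4 - 1*(-46207105673/27740818317) = -307/4 + 46207105673/27740818317 = -8331602800627/110963273268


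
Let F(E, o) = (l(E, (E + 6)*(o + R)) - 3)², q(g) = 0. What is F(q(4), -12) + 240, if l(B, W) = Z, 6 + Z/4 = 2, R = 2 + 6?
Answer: 601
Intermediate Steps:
R = 8
Z = -16 (Z = -24 + 4*2 = -24 + 8 = -16)
l(B, W) = -16
F(E, o) = 361 (F(E, o) = (-16 - 3)² = (-19)² = 361)
F(q(4), -12) + 240 = 361 + 240 = 601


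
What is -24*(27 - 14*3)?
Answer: 360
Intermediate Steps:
-24*(27 - 14*3) = -24*(27 - 42) = -24*(-15) = 360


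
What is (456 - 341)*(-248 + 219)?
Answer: -3335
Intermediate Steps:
(456 - 341)*(-248 + 219) = 115*(-29) = -3335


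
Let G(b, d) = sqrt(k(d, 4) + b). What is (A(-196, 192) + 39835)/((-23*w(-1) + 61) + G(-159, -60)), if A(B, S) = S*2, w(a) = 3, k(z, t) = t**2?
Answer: -321752/207 - 40219*I*sqrt(143)/207 ≈ -1554.4 - 2323.4*I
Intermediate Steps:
G(b, d) = sqrt(16 + b) (G(b, d) = sqrt(4**2 + b) = sqrt(16 + b))
A(B, S) = 2*S
(A(-196, 192) + 39835)/((-23*w(-1) + 61) + G(-159, -60)) = (2*192 + 39835)/((-23*3 + 61) + sqrt(16 - 159)) = (384 + 39835)/((-69 + 61) + sqrt(-143)) = 40219/(-8 + I*sqrt(143))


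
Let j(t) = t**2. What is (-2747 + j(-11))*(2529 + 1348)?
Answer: -10181002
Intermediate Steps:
(-2747 + j(-11))*(2529 + 1348) = (-2747 + (-11)**2)*(2529 + 1348) = (-2747 + 121)*3877 = -2626*3877 = -10181002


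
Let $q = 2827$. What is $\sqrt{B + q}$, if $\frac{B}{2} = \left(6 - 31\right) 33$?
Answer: $\sqrt{1177} \approx 34.307$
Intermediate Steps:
$B = -1650$ ($B = 2 \left(6 - 31\right) 33 = 2 \left(\left(-25\right) 33\right) = 2 \left(-825\right) = -1650$)
$\sqrt{B + q} = \sqrt{-1650 + 2827} = \sqrt{1177}$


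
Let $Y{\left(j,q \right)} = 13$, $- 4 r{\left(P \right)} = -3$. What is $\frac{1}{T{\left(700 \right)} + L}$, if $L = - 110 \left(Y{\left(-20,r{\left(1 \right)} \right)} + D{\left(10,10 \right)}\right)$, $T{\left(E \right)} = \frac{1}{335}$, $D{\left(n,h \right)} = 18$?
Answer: $- \frac{335}{1142349} \approx -0.00029326$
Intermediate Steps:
$r{\left(P \right)} = \frac{3}{4}$ ($r{\left(P \right)} = \left(- \frac{1}{4}\right) \left(-3\right) = \frac{3}{4}$)
$T{\left(E \right)} = \frac{1}{335}$
$L = -3410$ ($L = - 110 \left(13 + 18\right) = \left(-110\right) 31 = -3410$)
$\frac{1}{T{\left(700 \right)} + L} = \frac{1}{\frac{1}{335} - 3410} = \frac{1}{- \frac{1142349}{335}} = - \frac{335}{1142349}$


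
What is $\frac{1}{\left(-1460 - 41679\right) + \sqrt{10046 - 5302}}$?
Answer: $- \frac{43139}{1860968577} - \frac{2 \sqrt{1186}}{1860968577} \approx -2.3218 \cdot 10^{-5}$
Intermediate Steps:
$\frac{1}{\left(-1460 - 41679\right) + \sqrt{10046 - 5302}} = \frac{1}{\left(-1460 - 41679\right) + \sqrt{4744}} = \frac{1}{-43139 + 2 \sqrt{1186}}$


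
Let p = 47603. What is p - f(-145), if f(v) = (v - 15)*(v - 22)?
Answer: 20883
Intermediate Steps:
f(v) = (-22 + v)*(-15 + v) (f(v) = (-15 + v)*(-22 + v) = (-22 + v)*(-15 + v))
p - f(-145) = 47603 - (330 + (-145)² - 37*(-145)) = 47603 - (330 + 21025 + 5365) = 47603 - 1*26720 = 47603 - 26720 = 20883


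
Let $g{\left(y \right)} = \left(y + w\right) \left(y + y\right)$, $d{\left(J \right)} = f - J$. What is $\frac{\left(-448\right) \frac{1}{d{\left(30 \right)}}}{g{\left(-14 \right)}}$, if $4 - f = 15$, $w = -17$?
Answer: $\frac{16}{1271} \approx 0.012589$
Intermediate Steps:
$f = -11$ ($f = 4 - 15 = -11$)
$d{\left(J \right)} = -11 - J$
$g{\left(y \right)} = 2 y \left(-17 + y\right)$ ($g{\left(y \right)} = \left(y - 17\right) \left(y + y\right) = \left(-17 + y\right) 2 y = 2 y \left(-17 + y\right)$)
$\frac{\left(-448\right) \frac{1}{d{\left(30 \right)}}}{g{\left(-14 \right)}} = \frac{\left(-448\right) \frac{1}{-11 - 30}}{2 \left(-14\right) \left(-17 - 14\right)} = \frac{\left(-448\right) \frac{1}{-11 - 30}}{2 \left(-14\right) \left(-31\right)} = \frac{\left(-448\right) \frac{1}{-41}}{868} = \left(-448\right) \left(- \frac{1}{41}\right) \frac{1}{868} = \frac{448}{41} \cdot \frac{1}{868} = \frac{16}{1271}$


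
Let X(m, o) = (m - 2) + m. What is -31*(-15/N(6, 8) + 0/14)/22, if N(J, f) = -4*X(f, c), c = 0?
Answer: -465/1232 ≈ -0.37744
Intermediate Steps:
X(m, o) = -2 + 2*m (X(m, o) = (-2 + m) + m = -2 + 2*m)
N(J, f) = 8 - 8*f (N(J, f) = -4*(-2 + 2*f) = 8 - 8*f)
-31*(-15/N(6, 8) + 0/14)/22 = -31*(-15/(8 - 8*8) + 0/14)/22 = -31*(-15/(8 - 64) + 0*(1/14))/22 = -31*(-15/(-56) + 0)/22 = -31*(-15*(-1/56) + 0)/22 = -31*(15/56 + 0)/22 = -465/(56*22) = -31*15/1232 = -465/1232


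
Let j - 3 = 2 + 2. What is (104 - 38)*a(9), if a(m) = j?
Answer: 462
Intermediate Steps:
j = 7 (j = 3 + (2 + 2) = 3 + 4 = 7)
a(m) = 7
(104 - 38)*a(9) = (104 - 38)*7 = 66*7 = 462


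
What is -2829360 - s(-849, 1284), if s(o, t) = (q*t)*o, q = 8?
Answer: 5891568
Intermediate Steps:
s(o, t) = 8*o*t (s(o, t) = (8*t)*o = 8*o*t)
-2829360 - s(-849, 1284) = -2829360 - 8*(-849)*1284 = -2829360 - 1*(-8720928) = -2829360 + 8720928 = 5891568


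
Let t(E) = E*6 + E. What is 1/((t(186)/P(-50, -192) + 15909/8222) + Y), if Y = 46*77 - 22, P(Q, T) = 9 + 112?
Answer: 994862/3514544273 ≈ 0.00028307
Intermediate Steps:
P(Q, T) = 121
t(E) = 7*E (t(E) = 6*E + E = 7*E)
Y = 3520 (Y = 3542 - 22 = 3520)
1/((t(186)/P(-50, -192) + 15909/8222) + Y) = 1/(((7*186)/121 + 15909/8222) + 3520) = 1/((1302*(1/121) + 15909*(1/8222)) + 3520) = 1/((1302/121 + 15909/8222) + 3520) = 1/(12630033/994862 + 3520) = 1/(3514544273/994862) = 994862/3514544273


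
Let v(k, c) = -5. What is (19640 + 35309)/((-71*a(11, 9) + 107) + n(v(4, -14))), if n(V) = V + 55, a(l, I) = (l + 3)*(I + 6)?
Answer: -54949/14753 ≈ -3.7246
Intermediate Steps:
a(l, I) = (3 + l)*(6 + I)
n(V) = 55 + V
(19640 + 35309)/((-71*a(11, 9) + 107) + n(v(4, -14))) = (19640 + 35309)/((-71*(18 + 3*9 + 6*11 + 9*11) + 107) + (55 - 5)) = 54949/((-71*(18 + 27 + 66 + 99) + 107) + 50) = 54949/((-71*210 + 107) + 50) = 54949/((-14910 + 107) + 50) = 54949/(-14803 + 50) = 54949/(-14753) = 54949*(-1/14753) = -54949/14753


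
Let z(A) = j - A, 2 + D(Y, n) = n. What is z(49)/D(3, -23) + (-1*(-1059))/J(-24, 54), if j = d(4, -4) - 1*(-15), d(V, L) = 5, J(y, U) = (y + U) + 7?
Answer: 27548/925 ≈ 29.782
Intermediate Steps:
J(y, U) = 7 + U + y (J(y, U) = (U + y) + 7 = 7 + U + y)
D(Y, n) = -2 + n
j = 20 (j = 5 - 1*(-15) = 5 + 15 = 20)
z(A) = 20 - A
z(49)/D(3, -23) + (-1*(-1059))/J(-24, 54) = (20 - 1*49)/(-2 - 23) + (-1*(-1059))/(7 + 54 - 24) = (20 - 49)/(-25) + 1059/37 = -29*(-1/25) + 1059*(1/37) = 29/25 + 1059/37 = 27548/925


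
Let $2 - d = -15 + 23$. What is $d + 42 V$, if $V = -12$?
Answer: $-510$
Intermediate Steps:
$d = -6$ ($d = 2 - \left(-15 + 23\right) = 2 - 8 = -6$)
$d + 42 V = -6 + 42 \left(-12\right) = -6 - 504 = -510$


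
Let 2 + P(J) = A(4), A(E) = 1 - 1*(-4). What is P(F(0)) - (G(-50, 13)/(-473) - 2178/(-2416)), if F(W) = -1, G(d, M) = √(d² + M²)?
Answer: 2535/1208 + √2669/473 ≈ 2.2077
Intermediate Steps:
A(E) = 5 (A(E) = 1 + 4 = 5)
G(d, M) = √(M² + d²)
P(J) = 3 (P(J) = -2 + 5 = 3)
P(F(0)) - (G(-50, 13)/(-473) - 2178/(-2416)) = 3 - (√(13² + (-50)²)/(-473) - 2178/(-2416)) = 3 - (√(169 + 2500)*(-1/473) - 2178*(-1/2416)) = 3 - (√2669*(-1/473) + 1089/1208) = 3 - (-√2669/473 + 1089/1208) = 3 - (1089/1208 - √2669/473) = 3 + (-1089/1208 + √2669/473) = 2535/1208 + √2669/473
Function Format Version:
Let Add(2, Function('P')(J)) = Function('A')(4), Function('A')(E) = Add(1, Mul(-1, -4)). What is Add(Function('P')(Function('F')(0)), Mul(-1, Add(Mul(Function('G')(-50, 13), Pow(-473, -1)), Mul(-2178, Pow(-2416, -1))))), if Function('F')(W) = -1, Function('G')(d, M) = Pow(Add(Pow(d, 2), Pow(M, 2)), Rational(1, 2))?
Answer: Add(Rational(2535, 1208), Mul(Rational(1, 473), Pow(2669, Rational(1, 2)))) ≈ 2.2077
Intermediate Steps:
Function('A')(E) = 5 (Function('A')(E) = Add(1, 4) = 5)
Function('G')(d, M) = Pow(Add(Pow(M, 2), Pow(d, 2)), Rational(1, 2))
Function('P')(J) = 3 (Function('P')(J) = Add(-2, 5) = 3)
Add(Function('P')(Function('F')(0)), Mul(-1, Add(Mul(Function('G')(-50, 13), Pow(-473, -1)), Mul(-2178, Pow(-2416, -1))))) = Add(3, Mul(-1, Add(Mul(Pow(Add(Pow(13, 2), Pow(-50, 2)), Rational(1, 2)), Pow(-473, -1)), Mul(-2178, Pow(-2416, -1))))) = Add(3, Mul(-1, Add(Mul(Pow(Add(169, 2500), Rational(1, 2)), Rational(-1, 473)), Mul(-2178, Rational(-1, 2416))))) = Add(3, Mul(-1, Add(Mul(Pow(2669, Rational(1, 2)), Rational(-1, 473)), Rational(1089, 1208)))) = Add(3, Mul(-1, Add(Mul(Rational(-1, 473), Pow(2669, Rational(1, 2))), Rational(1089, 1208)))) = Add(3, Mul(-1, Add(Rational(1089, 1208), Mul(Rational(-1, 473), Pow(2669, Rational(1, 2)))))) = Add(3, Add(Rational(-1089, 1208), Mul(Rational(1, 473), Pow(2669, Rational(1, 2))))) = Add(Rational(2535, 1208), Mul(Rational(1, 473), Pow(2669, Rational(1, 2))))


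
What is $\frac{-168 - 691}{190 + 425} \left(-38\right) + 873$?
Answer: $\frac{569537}{615} \approx 926.08$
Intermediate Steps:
$\frac{-168 - 691}{190 + 425} \left(-38\right) + 873 = - \frac{859}{615} \left(-38\right) + 873 = \left(-859\right) \frac{1}{615} \left(-38\right) + 873 = \left(- \frac{859}{615}\right) \left(-38\right) + 873 = \frac{32642}{615} + 873 = \frac{569537}{615}$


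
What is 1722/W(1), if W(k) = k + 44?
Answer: 574/15 ≈ 38.267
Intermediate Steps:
W(k) = 44 + k
1722/W(1) = 1722/(44 + 1) = 1722/45 = 1722*(1/45) = 574/15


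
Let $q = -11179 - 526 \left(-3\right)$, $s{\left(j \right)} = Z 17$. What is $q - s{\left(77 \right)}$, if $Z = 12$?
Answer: $-9805$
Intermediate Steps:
$s{\left(j \right)} = 204$ ($s{\left(j \right)} = 12 \cdot 17 = 204$)
$q = -9601$ ($q = -11179 - -1578 = -11179 + 1578 = -9601$)
$q - s{\left(77 \right)} = -9601 - 204 = -9805$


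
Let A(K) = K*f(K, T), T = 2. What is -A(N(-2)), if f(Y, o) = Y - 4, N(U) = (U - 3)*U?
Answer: -60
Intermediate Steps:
N(U) = U*(-3 + U) (N(U) = (-3 + U)*U = U*(-3 + U))
f(Y, o) = -4 + Y
A(K) = K*(-4 + K)
-A(N(-2)) = -(-2*(-3 - 2))*(-4 - 2*(-3 - 2)) = -(-2*(-5))*(-4 - 2*(-5)) = -10*(-4 + 10) = -10*6 = -1*60 = -60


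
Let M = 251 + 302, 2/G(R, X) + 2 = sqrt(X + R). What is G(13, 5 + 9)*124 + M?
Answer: 13215/23 + 744*sqrt(3)/23 ≈ 630.59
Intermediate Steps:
G(R, X) = 2/(-2 + sqrt(R + X)) (G(R, X) = 2/(-2 + sqrt(X + R)) = 2/(-2 + sqrt(R + X)))
M = 553
G(13, 5 + 9)*124 + M = (2/(-2 + sqrt(13 + (5 + 9))))*124 + 553 = (2/(-2 + sqrt(13 + 14)))*124 + 553 = (2/(-2 + sqrt(27)))*124 + 553 = (2/(-2 + 3*sqrt(3)))*124 + 553 = 248/(-2 + 3*sqrt(3)) + 553 = 553 + 248/(-2 + 3*sqrt(3))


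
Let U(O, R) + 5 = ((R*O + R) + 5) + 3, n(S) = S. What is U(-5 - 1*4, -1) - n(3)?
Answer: 8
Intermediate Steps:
U(O, R) = 3 + R + O*R (U(O, R) = -5 + (((R*O + R) + 5) + 3) = -5 + (((O*R + R) + 5) + 3) = -5 + (((R + O*R) + 5) + 3) = -5 + ((5 + R + O*R) + 3) = -5 + (8 + R + O*R) = 3 + R + O*R)
U(-5 - 1*4, -1) - n(3) = (3 - 1 + (-5 - 1*4)*(-1)) - 1*3 = (3 - 1 + (-5 - 4)*(-1)) - 3 = (3 - 1 - 9*(-1)) - 3 = (3 - 1 + 9) - 3 = 11 - 3 = 8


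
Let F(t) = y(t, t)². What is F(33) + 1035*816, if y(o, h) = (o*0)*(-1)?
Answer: 844560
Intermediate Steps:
y(o, h) = 0 (y(o, h) = 0*(-1) = 0)
F(t) = 0 (F(t) = 0² = 0)
F(33) + 1035*816 = 0 + 1035*816 = 0 + 844560 = 844560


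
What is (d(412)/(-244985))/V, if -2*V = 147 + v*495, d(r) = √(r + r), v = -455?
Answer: -2*√206/27570366915 ≈ -1.0412e-9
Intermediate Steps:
d(r) = √2*√r (d(r) = √(2*r) = √2*√r)
V = 112539 (V = -(147 - 455*495)/2 = -(147 - 225225)/2 = -½*(-225078) = 112539)
(d(412)/(-244985))/V = ((√2*√412)/(-244985))/112539 = ((√2*(2*√103))*(-1/244985))*(1/112539) = ((2*√206)*(-1/244985))*(1/112539) = -2*√206/244985*(1/112539) = -2*√206/27570366915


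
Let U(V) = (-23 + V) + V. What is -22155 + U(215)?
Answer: -21748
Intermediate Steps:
U(V) = -23 + 2*V
-22155 + U(215) = -22155 + (-23 + 2*215) = -22155 + (-23 + 430) = -22155 + 407 = -21748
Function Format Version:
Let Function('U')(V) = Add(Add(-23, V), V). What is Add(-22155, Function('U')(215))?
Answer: -21748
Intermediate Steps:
Function('U')(V) = Add(-23, Mul(2, V))
Add(-22155, Function('U')(215)) = Add(-22155, Add(-23, Mul(2, 215))) = Add(-22155, Add(-23, 430)) = Add(-22155, 407) = -21748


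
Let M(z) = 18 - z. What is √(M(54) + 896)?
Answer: 2*√215 ≈ 29.326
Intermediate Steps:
√(M(54) + 896) = √((18 - 1*54) + 896) = √((18 - 54) + 896) = √(-36 + 896) = √860 = 2*√215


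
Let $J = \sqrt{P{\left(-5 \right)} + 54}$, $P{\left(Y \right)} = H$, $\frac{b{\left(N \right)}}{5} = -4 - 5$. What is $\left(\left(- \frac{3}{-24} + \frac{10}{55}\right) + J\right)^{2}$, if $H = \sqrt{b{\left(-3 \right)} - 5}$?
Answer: $\frac{\left(27 + 88 \sqrt{54 + 5 i \sqrt{2}}\right)^{2}}{7744} \approx 58.613 + 7.3657 i$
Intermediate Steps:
$b{\left(N \right)} = -45$ ($b{\left(N \right)} = 5 \left(-4 - 5\right) = 5 \left(-9\right) = -45$)
$H = 5 i \sqrt{2}$ ($H = \sqrt{-45 - 5} = \sqrt{-50} = 5 i \sqrt{2} \approx 7.0711 i$)
$P{\left(Y \right)} = 5 i \sqrt{2}$
$J = \sqrt{54 + 5 i \sqrt{2}}$ ($J = \sqrt{5 i \sqrt{2} + 54} = \sqrt{54 + 5 i \sqrt{2}} \approx 7.3641 + 0.4801 i$)
$\left(\left(- \frac{3}{-24} + \frac{10}{55}\right) + J\right)^{2} = \left(\left(- \frac{3}{-24} + \frac{10}{55}\right) + \sqrt{54 + 5 i \sqrt{2}}\right)^{2} = \left(\left(\left(-3\right) \left(- \frac{1}{24}\right) + 10 \cdot \frac{1}{55}\right) + \sqrt{54 + 5 i \sqrt{2}}\right)^{2} = \left(\left(\frac{1}{8} + \frac{2}{11}\right) + \sqrt{54 + 5 i \sqrt{2}}\right)^{2} = \left(\frac{27}{88} + \sqrt{54 + 5 i \sqrt{2}}\right)^{2}$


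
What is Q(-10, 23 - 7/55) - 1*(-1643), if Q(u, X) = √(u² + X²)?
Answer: 1643 + 2*√471266/55 ≈ 1668.0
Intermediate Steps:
Q(u, X) = √(X² + u²)
Q(-10, 23 - 7/55) - 1*(-1643) = √((23 - 7/55)² + (-10)²) - 1*(-1643) = √((23 - 7*1/55)² + 100) + 1643 = √((23 - 7/55)² + 100) + 1643 = √((1258/55)² + 100) + 1643 = √(1582564/3025 + 100) + 1643 = √(1885064/3025) + 1643 = 2*√471266/55 + 1643 = 1643 + 2*√471266/55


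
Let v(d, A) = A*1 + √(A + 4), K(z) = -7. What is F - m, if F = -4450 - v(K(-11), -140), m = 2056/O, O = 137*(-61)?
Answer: -36016614/8357 - 2*I*√34 ≈ -4309.8 - 11.662*I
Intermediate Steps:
O = -8357
m = -2056/8357 (m = 2056/(-8357) = 2056*(-1/8357) = -2056/8357 ≈ -0.24602)
v(d, A) = A + √(4 + A)
F = -4310 - 2*I*√34 (F = -4450 - (-140 + √(4 - 140)) = -4450 - (-140 + √(-136)) = -4450 - (-140 + 2*I*√34) = -4450 + (140 - 2*I*√34) = -4310 - 2*I*√34 ≈ -4310.0 - 11.662*I)
F - m = (-4310 - 2*I*√34) - 1*(-2056/8357) = (-4310 - 2*I*√34) + 2056/8357 = -36016614/8357 - 2*I*√34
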